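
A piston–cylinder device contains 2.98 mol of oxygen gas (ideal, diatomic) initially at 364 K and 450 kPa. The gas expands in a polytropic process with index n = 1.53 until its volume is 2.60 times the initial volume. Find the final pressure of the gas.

V₁ = nRT₁/P₁ = 2.98×8.314×364/450 = 20.0 L.
Polytropic n=1.53: T₂ = T₁(V₁/V₂)^(n−1) = 364×(0.385)^0.53 = 219 K; P₂ = P₁(V₁/V₂)^n = 104 kPa.

104 kPa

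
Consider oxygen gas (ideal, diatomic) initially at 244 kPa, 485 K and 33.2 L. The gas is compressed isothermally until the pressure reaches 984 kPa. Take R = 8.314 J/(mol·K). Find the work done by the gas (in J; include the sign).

-11300 J

n = P₁V₁/(RT₁) = 244×33.2/(8.314×485) = 2.01 mol.
Isothermal: T stays 485 K; PV = const ⇒ V₂ = 8.23 L, P₂ = 984 kPa.
W = nRT ln(V₂/V₁) = 2.01×8.314×485×ln(0.248) = -11300 J.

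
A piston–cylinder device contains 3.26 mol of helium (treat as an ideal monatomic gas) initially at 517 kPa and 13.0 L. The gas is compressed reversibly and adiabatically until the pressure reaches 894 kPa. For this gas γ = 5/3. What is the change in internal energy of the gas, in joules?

2470 J

T₁ = P₁V₁/(nR) = 517×13.0/(3.26×8.314) = 248 K.
Adiabatic: T₂/T₁ = (P₂/P₁)^((γ−1)/γ) ⇒ T₂ = 248×(1.73)^0.400 = 309 K; V₂ = 9.36 L.
For an ideal gas ΔU = nCvΔT with Cv = (3/2)R = 12.5 J/(mol·K).
ΔU = 3.26×12.5×(309−248) = 2470 J.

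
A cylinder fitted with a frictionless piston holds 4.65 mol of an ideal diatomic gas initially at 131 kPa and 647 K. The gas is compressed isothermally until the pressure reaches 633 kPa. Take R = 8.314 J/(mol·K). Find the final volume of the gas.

V₁ = nRT₁/P₁ = 4.65×8.314×647/131 = 191 L.
Isothermal: T stays 647 K; PV = const ⇒ V₂ = 39.5 L, P₂ = 633 kPa.

39.5 L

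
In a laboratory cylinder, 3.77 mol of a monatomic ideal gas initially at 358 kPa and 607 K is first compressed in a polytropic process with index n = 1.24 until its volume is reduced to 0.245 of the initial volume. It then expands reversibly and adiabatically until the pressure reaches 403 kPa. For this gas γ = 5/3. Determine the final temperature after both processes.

444 K

V₁ = nRT₁/P₁ = 3.77×8.314×607/358 = 53.1 L.
Step 1 — Polytropic n=1.24: T₂ = T₁(V₁/V₂)^(n−1) = 607×(4.08)^0.24 = 851 K; P₂ = P₁(V₁/V₂)^n = 2050 kPa.
W = (P₁V₁−P₂V₂)/(n−1) = (358×53.1−2050×13.0)/0.24 = -31800 J.
ΔU = nCvΔT = 3.77×12.5×(851−607) = 11500 J.
Q = ΔU + W = -20400 J.
State after step 1: P = 2050 kPa, V = 13.0 L, T = 851 K.
Step 2 — Adiabatic: T₂/T₁ = (P₂/P₁)^((γ−1)/γ) ⇒ T₂ = 851×(0.197)^0.400 = 444 K; V₂ = 34.5 L.
ΔU = nCvΔT = 3.77×12.5×(444−851) = -19100 J.
Q = 0 for an adiabatic process, so W = −ΔU = 19100 J.
Net over both steps: W = -12700 J, Q = -20400 J, ΔU = -7660 J.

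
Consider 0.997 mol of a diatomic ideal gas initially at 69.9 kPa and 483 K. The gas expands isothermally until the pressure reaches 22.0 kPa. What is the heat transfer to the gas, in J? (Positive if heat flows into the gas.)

4630 J

V₁ = nRT₁/P₁ = 0.997×8.314×483/69.9 = 57.3 L.
Isothermal: T stays 483 K; PV = const ⇒ V₂ = 182 L, P₂ = 22.0 kPa.
ΔU = 0 (ideal gas, T constant).
W = nRT ln(V₂/V₁) = 0.997×8.314×483×ln(3.18) = 4630 J.
Q = ΔU + W = 4630 J.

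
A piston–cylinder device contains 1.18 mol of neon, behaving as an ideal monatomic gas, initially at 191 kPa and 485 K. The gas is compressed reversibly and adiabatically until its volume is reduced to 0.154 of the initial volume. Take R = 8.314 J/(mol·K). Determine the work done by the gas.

V₁ = nRT₁/P₁ = 1.18×8.314×485/191 = 24.9 L.
Adiabatic: TV^(γ−1) = const ⇒ T₂ = 485×(6.49)^0.667 = 1690 K; PV^γ = const ⇒ P₂ = 4320 kPa.
ΔU = nCvΔT = 1.18×12.5×(1690−485) = 17700 J.
Q = 0 for an adiabatic process, so W = −ΔU = -17700 J.

-17700 J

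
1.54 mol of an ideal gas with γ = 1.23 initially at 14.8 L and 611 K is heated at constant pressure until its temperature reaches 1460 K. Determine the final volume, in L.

P₁ = nRT₁/V₁ = 1.54×8.314×611/14.8 = 529 kPa.
Isobaric: P stays 529 kPa; V/T = const ⇒ T₂ = 1460 K, V₂ = 35.4 L.

35.4 L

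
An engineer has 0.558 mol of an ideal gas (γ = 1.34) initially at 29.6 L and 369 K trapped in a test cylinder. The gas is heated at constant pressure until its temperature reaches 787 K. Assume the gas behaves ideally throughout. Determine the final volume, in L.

P₁ = nRT₁/V₁ = 0.558×8.314×369/29.6 = 57.8 kPa.
Isobaric: P stays 57.8 kPa; V/T = const ⇒ T₂ = 787 K, V₂ = 63.1 L.

63.1 L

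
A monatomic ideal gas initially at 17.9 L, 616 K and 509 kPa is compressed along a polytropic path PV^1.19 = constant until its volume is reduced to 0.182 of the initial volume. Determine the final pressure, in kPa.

3870 kPa

Polytropic n=1.19: T₂ = T₁(V₁/V₂)^(n−1) = 616×(5.49)^0.19 = 851 K; P₂ = P₁(V₁/V₂)^n = 3870 kPa.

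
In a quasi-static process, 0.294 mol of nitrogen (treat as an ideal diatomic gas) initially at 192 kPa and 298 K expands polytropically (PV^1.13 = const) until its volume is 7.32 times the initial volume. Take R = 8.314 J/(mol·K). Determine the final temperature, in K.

230 K

V₁ = nRT₁/P₁ = 0.294×8.314×298/192 = 3.79 L.
Polytropic n=1.13: T₂ = T₁(V₁/V₂)^(n−1) = 298×(0.137)^0.13 = 230 K; P₂ = P₁(V₁/V₂)^n = 20.2 kPa.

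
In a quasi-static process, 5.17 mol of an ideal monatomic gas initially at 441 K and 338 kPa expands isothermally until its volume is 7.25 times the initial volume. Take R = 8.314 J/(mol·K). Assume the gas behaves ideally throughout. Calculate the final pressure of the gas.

46.6 kPa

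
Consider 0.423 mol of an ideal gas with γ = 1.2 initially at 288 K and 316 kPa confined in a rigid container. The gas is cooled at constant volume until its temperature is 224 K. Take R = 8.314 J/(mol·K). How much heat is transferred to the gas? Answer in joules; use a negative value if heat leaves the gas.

V₁ = nRT₁/P₁ = 0.423×8.314×288/316 = 3.21 L.
Isochoric: V stays 3.21 L; P/T = const ⇒ T₂ = 224 K, P₂ = 246 kPa.
W = 0 (no volume change).
ΔU = nCvΔT = 0.423×41.6×(224−288) = -1130 J.
Q = ΔU = -1130 J.

-1130 J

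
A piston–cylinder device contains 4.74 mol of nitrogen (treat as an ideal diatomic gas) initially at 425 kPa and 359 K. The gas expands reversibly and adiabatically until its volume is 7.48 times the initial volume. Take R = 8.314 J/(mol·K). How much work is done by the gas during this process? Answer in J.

V₁ = nRT₁/P₁ = 4.74×8.314×359/425 = 33.3 L.
Adiabatic: TV^(γ−1) = const ⇒ T₂ = 359×(0.134)^0.400 = 161 K; PV^γ = const ⇒ P₂ = 25.4 kPa.
ΔU = nCvΔT = 4.74×20.8×(161−359) = -19600 J.
Q = 0 for an adiabatic process, so W = −ΔU = 19600 J.

19600 J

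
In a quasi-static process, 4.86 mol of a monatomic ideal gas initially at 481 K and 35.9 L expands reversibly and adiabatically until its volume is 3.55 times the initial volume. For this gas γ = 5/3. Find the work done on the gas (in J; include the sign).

-16600 J

P₁ = nRT₁/V₁ = 4.86×8.314×481/35.9 = 541 kPa.
Adiabatic: TV^(γ−1) = const ⇒ T₂ = 481×(0.282)^0.667 = 207 K; PV^γ = const ⇒ P₂ = 65.5 kPa.
ΔU = nCvΔT = 4.86×12.5×(207−481) = -16600 J.
Q = 0 for an adiabatic process, so W = −ΔU = 16600 J.
Work done on the gas = −W_by = -16600 J.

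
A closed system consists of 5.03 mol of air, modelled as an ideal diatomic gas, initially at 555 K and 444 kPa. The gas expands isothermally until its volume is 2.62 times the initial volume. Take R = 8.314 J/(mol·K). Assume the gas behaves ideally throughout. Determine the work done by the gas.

V₁ = nRT₁/P₁ = 5.03×8.314×555/444 = 52.3 L.
Isothermal: T stays 555 K; PV = const ⇒ V₂ = 137 L, P₂ = 169 kPa.
W = nRT ln(V₂/V₁) = 5.03×8.314×555×ln(2.62) = 22400 J.

22400 J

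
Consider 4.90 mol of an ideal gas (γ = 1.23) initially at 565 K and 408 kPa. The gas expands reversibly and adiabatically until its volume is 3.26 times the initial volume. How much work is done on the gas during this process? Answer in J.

-23800 J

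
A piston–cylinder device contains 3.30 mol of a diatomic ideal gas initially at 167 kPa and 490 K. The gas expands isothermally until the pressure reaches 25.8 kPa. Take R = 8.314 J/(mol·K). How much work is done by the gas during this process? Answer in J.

25100 J

V₁ = nRT₁/P₁ = 3.30×8.314×490/167 = 80.5 L.
Isothermal: T stays 490 K; PV = const ⇒ V₂ = 521 L, P₂ = 25.8 kPa.
W = nRT ln(V₂/V₁) = 3.30×8.314×490×ln(6.47) = 25100 J.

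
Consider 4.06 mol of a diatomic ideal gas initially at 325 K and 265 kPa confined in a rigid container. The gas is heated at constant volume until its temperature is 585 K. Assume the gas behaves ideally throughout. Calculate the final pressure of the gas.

V₁ = nRT₁/P₁ = 4.06×8.314×325/265 = 41.4 L.
Isochoric: V stays 41.4 L; P/T = const ⇒ T₂ = 585 K, P₂ = 477 kPa.

477 kPa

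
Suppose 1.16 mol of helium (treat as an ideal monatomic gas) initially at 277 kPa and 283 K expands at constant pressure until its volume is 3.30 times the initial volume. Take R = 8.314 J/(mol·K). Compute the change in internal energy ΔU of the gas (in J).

9420 J

V₁ = nRT₁/P₁ = 1.16×8.314×283/277 = 9.85 L.
Isobaric: P stays 277 kPa; V/T = const ⇒ T₂ = 934 K, V₂ = 32.5 L.
For an ideal gas ΔU = nCvΔT with Cv = (3/2)R = 12.5 J/(mol·K).
ΔU = 1.16×12.5×(934−283) = 9420 J.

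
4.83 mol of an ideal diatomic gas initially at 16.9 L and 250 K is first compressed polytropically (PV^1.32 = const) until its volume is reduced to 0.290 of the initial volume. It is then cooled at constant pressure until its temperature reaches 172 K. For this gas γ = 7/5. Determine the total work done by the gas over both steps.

P₁ = nRT₁/V₁ = 4.83×8.314×250/16.9 = 594 kPa.
Step 1 — Polytropic n=1.32: T₂ = T₁(V₁/V₂)^(n−1) = 250×(3.45)^0.32 = 372 K; P₂ = P₁(V₁/V₂)^n = 3040 kPa.
W = (P₁V₁−P₂V₂)/(n−1) = (594×16.9−3040×4.90)/0.32 = -15200 J.
ΔU = nCvΔT = 4.83×20.8×(372−250) = 12200 J.
Q = ΔU + W = -3050 J.
State after step 1: P = 3040 kPa, V = 4.90 L, T = 372 K.
Step 2 — Isobaric: P stays 3040 kPa; V/T = const ⇒ T₂ = 172 K, V₂ = 2.27 L.
W = PΔV = 3040×(2.27−4.90) kPa·L = -8010 J.
ΔU = nCvΔT = 4.83×20.8×(172−372) = -20000 J.
Q = ΔU + W = nCpΔT = -28000 J.
Net over both steps: W = -23300 J, Q = -31100 J, ΔU = -7830 J.

-23300 J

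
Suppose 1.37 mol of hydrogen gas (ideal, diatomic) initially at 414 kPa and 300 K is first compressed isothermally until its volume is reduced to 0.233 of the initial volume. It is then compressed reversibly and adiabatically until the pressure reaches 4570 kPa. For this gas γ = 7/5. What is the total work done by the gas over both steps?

V₁ = nRT₁/P₁ = 1.37×8.314×300/414 = 8.25 L.
Step 1 — Isothermal: T stays 300 K; PV = const ⇒ V₂ = 1.92 L, P₂ = 1780 kPa.
ΔU = 0 (ideal gas, T constant).
W = nRT ln(V₂/V₁) = 1.37×8.314×300×ln(0.233) = -4980 J.
Q = ΔU + W = -4980 J.
State after step 1: P = 1780 kPa, V = 1.92 L, T = 300 K.
Step 2 — Adiabatic: T₂/T₁ = (P₂/P₁)^((γ−1)/γ) ⇒ T₂ = 300×(2.57)^0.286 = 393 K; V₂ = 0.979 L.
ΔU = nCvΔT = 1.37×20.8×(393−300) = 2650 J.
Q = 0 for an adiabatic process, so W = −ΔU = -2650 J.
Net over both steps: W = -7620 J, Q = -4980 J, ΔU = 2650 J.

-7620 J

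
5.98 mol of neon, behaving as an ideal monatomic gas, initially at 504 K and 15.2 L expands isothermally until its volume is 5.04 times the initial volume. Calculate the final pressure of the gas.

327 kPa

P₁ = nRT₁/V₁ = 5.98×8.314×504/15.2 = 1650 kPa.
Isothermal: T stays 504 K; PV = const ⇒ V₂ = 76.6 L, P₂ = 327 kPa.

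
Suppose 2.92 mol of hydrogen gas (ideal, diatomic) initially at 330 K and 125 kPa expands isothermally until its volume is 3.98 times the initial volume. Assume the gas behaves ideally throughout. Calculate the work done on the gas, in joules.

V₁ = nRT₁/P₁ = 2.92×8.314×330/125 = 64.1 L.
Isothermal: T stays 330 K; PV = const ⇒ V₂ = 255 L, P₂ = 31.4 kPa.
W = nRT ln(V₂/V₁) = 2.92×8.314×330×ln(3.98) = 11100 J.
Work done on the gas = −W_by = -11100 J.

-11100 J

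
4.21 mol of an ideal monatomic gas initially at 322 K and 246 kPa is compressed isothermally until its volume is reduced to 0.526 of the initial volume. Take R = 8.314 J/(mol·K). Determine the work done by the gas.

-7240 J

V₁ = nRT₁/P₁ = 4.21×8.314×322/246 = 45.8 L.
Isothermal: T stays 322 K; PV = const ⇒ V₂ = 24.1 L, P₂ = 468 kPa.
W = nRT ln(V₂/V₁) = 4.21×8.314×322×ln(0.526) = -7240 J.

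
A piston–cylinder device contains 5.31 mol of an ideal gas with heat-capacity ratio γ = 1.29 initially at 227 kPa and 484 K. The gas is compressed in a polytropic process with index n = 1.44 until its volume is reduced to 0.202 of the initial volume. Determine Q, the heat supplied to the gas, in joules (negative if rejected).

25700 J

V₁ = nRT₁/P₁ = 5.31×8.314×484/227 = 94.1 L.
Polytropic n=1.44: T₂ = T₁(V₁/V₂)^(n−1) = 484×(4.95)^0.44 = 978 K; P₂ = P₁(V₁/V₂)^n = 2270 kPa.
W = (P₁V₁−P₂V₂)/(n−1) = (227×94.1−2270×19.0)/0.44 = -49600 J.
ΔU = nCvΔT = 5.31×28.7×(978−484) = 75300 J.
Q = ΔU + W = 25700 J.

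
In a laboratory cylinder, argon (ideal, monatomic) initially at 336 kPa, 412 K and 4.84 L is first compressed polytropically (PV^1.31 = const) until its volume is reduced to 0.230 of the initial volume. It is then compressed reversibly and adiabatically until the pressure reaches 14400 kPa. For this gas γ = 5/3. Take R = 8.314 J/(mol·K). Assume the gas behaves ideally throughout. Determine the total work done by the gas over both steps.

n = P₁V₁/(RT₁) = 336×4.84/(8.314×412) = 0.475 mol.
Step 1 — Polytropic n=1.31: T₂ = T₁(V₁/V₂)^(n−1) = 412×(4.35)^0.31 = 650 K; P₂ = P₁(V₁/V₂)^n = 2300 kPa.
W = (P₁V₁−P₂V₂)/(n−1) = (336×4.84−2300×1.11)/0.31 = -3030 J.
ΔU = nCvΔT = 0.475×12.5×(650−412) = 1410 J.
Q = ΔU + W = -1620 J.
State after step 1: P = 2300 kPa, V = 1.11 L, T = 650 K.
Step 2 — Adiabatic: T₂/T₁ = (P₂/P₁)^((γ−1)/γ) ⇒ T₂ = 650×(6.25)^0.400 = 1350 K; V₂ = 0.371 L.
ΔU = nCvΔT = 0.475×12.5×(1350−650) = 4160 J.
Q = 0 for an adiabatic process, so W = −ΔU = -4160 J.
Net over both steps: W = -7190 J, Q = -1620 J, ΔU = 5570 J.

-7190 J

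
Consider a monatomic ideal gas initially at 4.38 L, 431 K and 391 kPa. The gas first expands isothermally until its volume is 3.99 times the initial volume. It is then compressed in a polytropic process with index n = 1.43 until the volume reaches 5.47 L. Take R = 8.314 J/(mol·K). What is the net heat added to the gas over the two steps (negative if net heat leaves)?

1450 J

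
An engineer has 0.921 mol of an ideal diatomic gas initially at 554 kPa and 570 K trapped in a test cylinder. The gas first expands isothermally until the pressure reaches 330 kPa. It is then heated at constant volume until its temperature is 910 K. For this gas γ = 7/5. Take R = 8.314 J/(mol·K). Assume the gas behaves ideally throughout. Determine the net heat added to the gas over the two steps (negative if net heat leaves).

V₁ = nRT₁/P₁ = 0.921×8.314×570/554 = 7.88 L.
Step 1 — Isothermal: T stays 570 K; PV = const ⇒ V₂ = 13.2 L, P₂ = 330 kPa.
ΔU = 0 (ideal gas, T constant).
W = nRT ln(V₂/V₁) = 0.921×8.314×570×ln(1.68) = 2260 J.
Q = ΔU + W = 2260 J.
State after step 1: P = 330 kPa, V = 13.2 L, T = 570 K.
Step 2 — Isochoric: V stays 13.2 L; P/T = const ⇒ T₂ = 910 K, P₂ = 527 kPa.
W = 0 (no volume change).
ΔU = nCvΔT = 0.921×20.8×(910−570) = 6510 J.
Q = ΔU = 6510 J.
Net over both steps: W = 2260 J, Q = 8770 J, ΔU = 6510 J.

8770 J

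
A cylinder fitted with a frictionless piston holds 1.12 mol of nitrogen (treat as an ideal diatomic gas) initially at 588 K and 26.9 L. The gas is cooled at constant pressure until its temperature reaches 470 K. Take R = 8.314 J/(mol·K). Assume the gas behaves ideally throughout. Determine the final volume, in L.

P₁ = nRT₁/V₁ = 1.12×8.314×588/26.9 = 204 kPa.
Isobaric: P stays 204 kPa; V/T = const ⇒ T₂ = 470 K, V₂ = 21.5 L.

21.5 L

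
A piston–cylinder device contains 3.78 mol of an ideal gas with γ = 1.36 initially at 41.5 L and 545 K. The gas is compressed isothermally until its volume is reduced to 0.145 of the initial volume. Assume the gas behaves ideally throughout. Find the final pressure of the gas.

2850 kPa

P₁ = nRT₁/V₁ = 3.78×8.314×545/41.5 = 413 kPa.
Isothermal: T stays 545 K; PV = const ⇒ V₂ = 6.02 L, P₂ = 2850 kPa.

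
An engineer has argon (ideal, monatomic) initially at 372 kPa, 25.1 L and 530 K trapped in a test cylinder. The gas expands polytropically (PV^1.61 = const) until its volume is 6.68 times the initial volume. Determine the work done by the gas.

10500 J

n = P₁V₁/(RT₁) = 372×25.1/(8.314×530) = 2.12 mol.
Polytropic n=1.61: T₂ = T₁(V₁/V₂)^(n−1) = 530×(0.150)^0.61 = 166 K; P₂ = P₁(V₁/V₂)^n = 17.5 kPa.
W = (P₁V₁−P₂V₂)/(n−1) = (372×25.1−17.5×168)/0.61 = 10500 J.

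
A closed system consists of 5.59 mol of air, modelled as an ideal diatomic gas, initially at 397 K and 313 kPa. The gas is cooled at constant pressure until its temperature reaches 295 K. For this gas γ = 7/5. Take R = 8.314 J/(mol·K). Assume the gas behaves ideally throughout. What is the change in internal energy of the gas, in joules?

V₁ = nRT₁/P₁ = 5.59×8.314×397/313 = 58.9 L.
Isobaric: P stays 313 kPa; V/T = const ⇒ T₂ = 295 K, V₂ = 43.8 L.
For an ideal gas ΔU = nCvΔT with Cv = (5/2)R = 20.8 J/(mol·K).
ΔU = 5.59×20.8×(295−397) = -11900 J.

-11900 J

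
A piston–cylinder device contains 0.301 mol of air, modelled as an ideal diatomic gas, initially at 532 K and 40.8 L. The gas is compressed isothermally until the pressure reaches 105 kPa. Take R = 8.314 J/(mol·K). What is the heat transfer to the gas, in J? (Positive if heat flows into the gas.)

-1560 J

P₁ = nRT₁/V₁ = 0.301×8.314×532/40.8 = 32.6 kPa.
Isothermal: T stays 532 K; PV = const ⇒ V₂ = 12.7 L, P₂ = 105 kPa.
ΔU = 0 (ideal gas, T constant).
W = nRT ln(V₂/V₁) = 0.301×8.314×532×ln(0.311) = -1560 J.
Q = ΔU + W = -1560 J.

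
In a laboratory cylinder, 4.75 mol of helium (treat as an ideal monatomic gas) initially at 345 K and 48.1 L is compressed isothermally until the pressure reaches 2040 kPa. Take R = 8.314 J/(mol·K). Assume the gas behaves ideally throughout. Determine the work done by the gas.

-26900 J

P₁ = nRT₁/V₁ = 4.75×8.314×345/48.1 = 283 kPa.
Isothermal: T stays 345 K; PV = const ⇒ V₂ = 6.68 L, P₂ = 2040 kPa.
W = nRT ln(V₂/V₁) = 4.75×8.314×345×ln(0.139) = -26900 J.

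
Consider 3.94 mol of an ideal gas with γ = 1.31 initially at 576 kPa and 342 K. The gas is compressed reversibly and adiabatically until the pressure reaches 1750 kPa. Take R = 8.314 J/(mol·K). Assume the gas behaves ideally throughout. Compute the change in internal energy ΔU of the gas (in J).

10900 J

V₁ = nRT₁/P₁ = 3.94×8.314×342/576 = 19.4 L.
Adiabatic: T₂/T₁ = (P₂/P₁)^((γ−1)/γ) ⇒ T₂ = 342×(3.04)^0.237 = 445 K; V₂ = 8.33 L.
For an ideal gas ΔU = nCvΔT with Cv = R/(γ−1) = 26.8 J/(mol·K).
ΔU = 3.94×26.8×(445−342) = 10900 J.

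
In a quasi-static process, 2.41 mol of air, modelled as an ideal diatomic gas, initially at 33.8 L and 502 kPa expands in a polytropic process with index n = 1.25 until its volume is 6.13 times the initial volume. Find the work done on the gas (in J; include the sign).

-24700 J

T₁ = P₁V₁/(nR) = 502×33.8/(2.41×8.314) = 847 K.
Polytropic n=1.25: T₂ = T₁(V₁/V₂)^(n−1) = 847×(0.163)^0.25 = 538 K; P₂ = P₁(V₁/V₂)^n = 52.0 kPa.
W = (P₁V₁−P₂V₂)/(n−1) = (502×33.8−52.0×207)/0.25 = 24700 J.
Work done on the gas = −W_by = -24700 J.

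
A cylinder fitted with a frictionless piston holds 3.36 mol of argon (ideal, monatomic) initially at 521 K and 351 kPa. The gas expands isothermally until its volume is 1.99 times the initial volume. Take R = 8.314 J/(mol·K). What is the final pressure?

V₁ = nRT₁/P₁ = 3.36×8.314×521/351 = 41.5 L.
Isothermal: T stays 521 K; PV = const ⇒ V₂ = 82.5 L, P₂ = 176 kPa.

176 kPa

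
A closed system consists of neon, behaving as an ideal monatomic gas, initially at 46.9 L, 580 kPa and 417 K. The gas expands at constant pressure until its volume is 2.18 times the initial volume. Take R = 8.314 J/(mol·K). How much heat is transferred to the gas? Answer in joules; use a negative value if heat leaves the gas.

n = P₁V₁/(RT₁) = 580×46.9/(8.314×417) = 7.85 mol.
Isobaric: P stays 580 kPa; V/T = const ⇒ T₂ = 909 K, V₂ = 102 L.
W = PΔV = 580×(102−46.9) kPa·L = 32100 J.
ΔU = nCvΔT = 7.85×12.5×(909−417) = 48100 J.
Q = ΔU + W = nCpΔT = 80200 J.

80200 J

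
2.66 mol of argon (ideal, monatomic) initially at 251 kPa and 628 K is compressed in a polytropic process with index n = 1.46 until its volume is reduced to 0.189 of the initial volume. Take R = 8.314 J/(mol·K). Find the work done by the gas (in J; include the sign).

V₁ = nRT₁/P₁ = 2.66×8.314×628/251 = 55.3 L.
Polytropic n=1.46: T₂ = T₁(V₁/V₂)^(n−1) = 628×(5.29)^0.46 = 1350 K; P₂ = P₁(V₁/V₂)^n = 2860 kPa.
W = (P₁V₁−P₂V₂)/(n−1) = (251×55.3−2860×10.5)/0.46 = -34800 J.

-34800 J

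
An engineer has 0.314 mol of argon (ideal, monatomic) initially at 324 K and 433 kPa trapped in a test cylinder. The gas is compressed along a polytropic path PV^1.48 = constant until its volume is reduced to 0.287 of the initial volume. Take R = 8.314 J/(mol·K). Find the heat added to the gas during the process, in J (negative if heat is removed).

-405 J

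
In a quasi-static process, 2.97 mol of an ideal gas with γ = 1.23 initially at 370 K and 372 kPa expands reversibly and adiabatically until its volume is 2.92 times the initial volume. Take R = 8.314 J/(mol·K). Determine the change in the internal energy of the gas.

-8680 J

V₁ = nRT₁/P₁ = 2.97×8.314×370/372 = 24.6 L.
Adiabatic: TV^(γ−1) = const ⇒ T₂ = 370×(0.342)^0.230 = 289 K; PV^γ = const ⇒ P₂ = 99.6 kPa.
For an ideal gas ΔU = nCvΔT with Cv = R/(γ−1) = 36.1 J/(mol·K).
ΔU = 2.97×36.1×(289−370) = -8680 J.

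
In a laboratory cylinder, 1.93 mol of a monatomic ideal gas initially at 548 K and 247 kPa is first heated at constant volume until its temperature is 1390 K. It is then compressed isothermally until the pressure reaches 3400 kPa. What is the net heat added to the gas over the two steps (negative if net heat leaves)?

-17500 J

V₁ = nRT₁/P₁ = 1.93×8.314×548/247 = 35.6 L.
Step 1 — Isochoric: V stays 35.6 L; P/T = const ⇒ T₂ = 1390 K, P₂ = 627 kPa.
W = 0 (no volume change).
ΔU = nCvΔT = 1.93×12.5×(1390−548) = 20300 J.
Q = ΔU = 20300 J.
State after step 1: P = 627 kPa, V = 35.6 L, T = 1390 K.
Step 2 — Isothermal: T stays 1390 K; PV = const ⇒ V₂ = 6.56 L, P₂ = 3400 kPa.
ΔU = 0 (ideal gas, T constant).
W = nRT ln(V₂/V₁) = 1.93×8.314×1390×ln(0.184) = -37700 J.
Q = ΔU + W = -37700 J.
Net over both steps: W = -37700 J, Q = -17500 J, ΔU = 20300 J.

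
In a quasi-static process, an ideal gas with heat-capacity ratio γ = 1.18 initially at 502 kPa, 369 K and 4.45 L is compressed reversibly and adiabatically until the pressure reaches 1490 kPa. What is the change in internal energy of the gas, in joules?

2240 J

n = P₁V₁/(RT₁) = 502×4.45/(8.314×369) = 0.728 mol.
Adiabatic: T₂/T₁ = (P₂/P₁)^((γ−1)/γ) ⇒ T₂ = 369×(2.97)^0.153 = 436 K; V₂ = 1.77 L.
For an ideal gas ΔU = nCvΔT with Cv = R/(γ−1) = 46.2 J/(mol·K).
ΔU = 0.728×46.2×(436−369) = 2240 J.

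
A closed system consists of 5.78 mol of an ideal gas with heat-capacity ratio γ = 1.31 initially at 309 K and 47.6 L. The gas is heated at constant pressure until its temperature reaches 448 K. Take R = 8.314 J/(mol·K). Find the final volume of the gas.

69.0 L

P₁ = nRT₁/V₁ = 5.78×8.314×309/47.6 = 312 kPa.
Isobaric: P stays 312 kPa; V/T = const ⇒ T₂ = 448 K, V₂ = 69.0 L.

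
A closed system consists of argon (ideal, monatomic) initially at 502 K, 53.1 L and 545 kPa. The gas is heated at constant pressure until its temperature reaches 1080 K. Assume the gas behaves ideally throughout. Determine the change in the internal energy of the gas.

50000 J

n = P₁V₁/(RT₁) = 545×53.1/(8.314×502) = 6.93 mol.
Isobaric: P stays 545 kPa; V/T = const ⇒ T₂ = 1080 K, V₂ = 114 L.
For an ideal gas ΔU = nCvΔT with Cv = (3/2)R = 12.5 J/(mol·K).
ΔU = 6.93×12.5×(1080−502) = 50000 J.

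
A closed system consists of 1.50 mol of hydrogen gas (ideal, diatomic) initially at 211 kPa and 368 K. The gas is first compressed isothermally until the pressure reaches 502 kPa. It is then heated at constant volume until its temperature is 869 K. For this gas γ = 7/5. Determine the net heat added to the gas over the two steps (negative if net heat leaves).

11600 J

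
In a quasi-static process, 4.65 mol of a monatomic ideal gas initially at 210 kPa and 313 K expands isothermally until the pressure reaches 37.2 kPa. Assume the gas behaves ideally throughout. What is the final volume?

V₁ = nRT₁/P₁ = 4.65×8.314×313/210 = 57.6 L.
Isothermal: T stays 313 K; PV = const ⇒ V₂ = 325 L, P₂ = 37.2 kPa.

325 L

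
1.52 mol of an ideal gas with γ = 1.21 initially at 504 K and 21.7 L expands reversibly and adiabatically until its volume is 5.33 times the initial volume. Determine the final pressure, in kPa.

38.8 kPa

P₁ = nRT₁/V₁ = 1.52×8.314×504/21.7 = 294 kPa.
Adiabatic: TV^(γ−1) = const ⇒ T₂ = 504×(0.188)^0.210 = 355 K; PV^γ = const ⇒ P₂ = 38.8 kPa.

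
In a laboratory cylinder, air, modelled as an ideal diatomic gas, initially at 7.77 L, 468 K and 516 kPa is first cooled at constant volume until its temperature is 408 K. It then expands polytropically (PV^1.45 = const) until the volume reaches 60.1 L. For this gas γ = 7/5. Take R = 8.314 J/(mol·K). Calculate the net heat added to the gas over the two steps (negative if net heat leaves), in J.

-1870 J

n = P₁V₁/(RT₁) = 516×7.77/(8.314×468) = 1.03 mol.
Step 1 — Isochoric: V stays 7.77 L; P/T = const ⇒ T₂ = 408 K, P₂ = 450 kPa.
W = 0 (no volume change).
ΔU = nCvΔT = 1.03×20.8×(408−468) = -1290 J.
Q = ΔU = -1290 J.
State after step 1: P = 450 kPa, V = 7.77 L, T = 408 K.
Step 2 — Polytropic n=1.45: T₂ = T₁(V₁/V₂)^(n−1) = 408×(0.129)^0.45 = 163 K; P₂ = P₁(V₁/V₂)^n = 23.2 kPa.
W = (P₁V₁−P₂V₂)/(n−1) = (450×7.77−23.2×60.1)/0.45 = 4670 J.
ΔU = nCvΔT = 1.03×20.8×(163−408) = -5260 J.
Q = ΔU + W = -584 J.
Net over both steps: W = 4670 J, Q = -1870 J, ΔU = -6540 J.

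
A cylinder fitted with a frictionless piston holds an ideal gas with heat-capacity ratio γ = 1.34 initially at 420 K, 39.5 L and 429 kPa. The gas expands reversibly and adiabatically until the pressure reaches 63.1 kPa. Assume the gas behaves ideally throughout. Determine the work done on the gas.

n = P₁V₁/(RT₁) = 429×39.5/(8.314×420) = 4.85 mol.
Adiabatic: T₂/T₁ = (P₂/P₁)^((γ−1)/γ) ⇒ T₂ = 420×(0.147)^0.254 = 258 K; V₂ = 165 L.
ΔU = nCvΔT = 4.85×24.5×(258−420) = -19200 J.
Q = 0 for an adiabatic process, so W = −ΔU = 19200 J.
Work done on the gas = −W_by = -19200 J.

-19200 J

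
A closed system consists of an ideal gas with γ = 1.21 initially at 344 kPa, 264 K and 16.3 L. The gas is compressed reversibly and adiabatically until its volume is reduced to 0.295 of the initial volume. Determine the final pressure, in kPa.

Adiabatic: TV^(γ−1) = const ⇒ T₂ = 264×(3.39)^0.210 = 341 K; PV^γ = const ⇒ P₂ = 1510 kPa.

1510 kPa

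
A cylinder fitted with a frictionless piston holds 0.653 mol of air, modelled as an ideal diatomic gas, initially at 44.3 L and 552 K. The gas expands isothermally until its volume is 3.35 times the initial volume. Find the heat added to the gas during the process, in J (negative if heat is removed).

3620 J

P₁ = nRT₁/V₁ = 0.653×8.314×552/44.3 = 67.6 kPa.
Isothermal: T stays 552 K; PV = const ⇒ V₂ = 148 L, P₂ = 20.2 kPa.
ΔU = 0 (ideal gas, T constant).
W = nRT ln(V₂/V₁) = 0.653×8.314×552×ln(3.35) = 3620 J.
Q = ΔU + W = 3620 J.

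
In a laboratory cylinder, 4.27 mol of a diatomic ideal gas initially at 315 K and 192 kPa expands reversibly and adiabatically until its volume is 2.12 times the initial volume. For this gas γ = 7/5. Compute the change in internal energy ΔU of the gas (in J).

V₁ = nRT₁/P₁ = 4.27×8.314×315/192 = 58.2 L.
Adiabatic: TV^(γ−1) = const ⇒ T₂ = 315×(0.472)^0.400 = 233 K; PV^γ = const ⇒ P₂ = 67.1 kPa.
For an ideal gas ΔU = nCvΔT with Cv = (5/2)R = 20.8 J/(mol·K).
ΔU = 4.27×20.8×(233−315) = -7260 J.

-7260 J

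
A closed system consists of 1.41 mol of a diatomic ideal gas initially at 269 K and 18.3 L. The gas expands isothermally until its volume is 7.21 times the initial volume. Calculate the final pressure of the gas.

P₁ = nRT₁/V₁ = 1.41×8.314×269/18.3 = 172 kPa.
Isothermal: T stays 269 K; PV = const ⇒ V₂ = 132 L, P₂ = 23.9 kPa.

23.9 kPa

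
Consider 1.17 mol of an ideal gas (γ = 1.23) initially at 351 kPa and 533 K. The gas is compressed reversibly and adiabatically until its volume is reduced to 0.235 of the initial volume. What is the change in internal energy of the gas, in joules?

V₁ = nRT₁/P₁ = 1.17×8.314×533/351 = 14.8 L.
Adiabatic: TV^(γ−1) = const ⇒ T₂ = 533×(4.26)^0.230 = 744 K; PV^γ = const ⇒ P₂ = 2080 kPa.
For an ideal gas ΔU = nCvΔT with Cv = R/(γ−1) = 36.1 J/(mol·K).
ΔU = 1.17×36.1×(744−533) = 8910 J.

8910 J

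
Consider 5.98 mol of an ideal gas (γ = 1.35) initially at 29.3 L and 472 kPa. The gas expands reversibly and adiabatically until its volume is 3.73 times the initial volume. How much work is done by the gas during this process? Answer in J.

T₁ = P₁V₁/(nR) = 472×29.3/(5.98×8.314) = 278 K.
Adiabatic: TV^(γ−1) = const ⇒ T₂ = 278×(0.268)^0.350 = 175 K; PV^γ = const ⇒ P₂ = 79.8 kPa.
ΔU = nCvΔT = 5.98×23.8×(175−278) = -14600 J.
Q = 0 for an adiabatic process, so W = −ΔU = 14600 J.

14600 J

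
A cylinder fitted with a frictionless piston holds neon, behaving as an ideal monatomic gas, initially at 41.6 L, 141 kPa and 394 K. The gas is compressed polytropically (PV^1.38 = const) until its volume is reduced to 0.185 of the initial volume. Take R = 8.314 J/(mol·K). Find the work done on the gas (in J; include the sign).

13900 J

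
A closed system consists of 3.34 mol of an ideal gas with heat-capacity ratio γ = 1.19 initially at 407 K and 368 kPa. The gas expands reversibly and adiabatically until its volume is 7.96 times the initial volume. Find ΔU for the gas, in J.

V₁ = nRT₁/P₁ = 3.34×8.314×407/368 = 30.7 L.
Adiabatic: TV^(γ−1) = const ⇒ T₂ = 407×(0.126)^0.190 = 274 K; PV^γ = const ⇒ P₂ = 31.2 kPa.
For an ideal gas ΔU = nCvΔT with Cv = R/(γ−1) = 43.8 J/(mol·K).
ΔU = 3.34×43.8×(274−407) = -19400 J.

-19400 J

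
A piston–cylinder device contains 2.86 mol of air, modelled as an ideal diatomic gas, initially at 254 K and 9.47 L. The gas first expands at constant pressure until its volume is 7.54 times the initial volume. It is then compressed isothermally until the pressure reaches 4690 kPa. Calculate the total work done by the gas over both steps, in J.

-51400 J

P₁ = nRT₁/V₁ = 2.86×8.314×254/9.47 = 638 kPa.
Step 1 — Isobaric: P stays 638 kPa; V/T = const ⇒ T₂ = 1920 K, V₂ = 71.4 L.
W = PΔV = 638×(71.4−9.47) kPa·L = 39500 J.
ΔU = nCvΔT = 2.86×20.8×(1920−254) = 98700 J.
Q = ΔU + W = nCpΔT = 138000 J.
State after step 1: P = 638 kPa, V = 71.4 L, T = 1920 K.
Step 2 — Isothermal: T stays 1920 K; PV = const ⇒ V₂ = 9.71 L, P₂ = 4690 kPa.
ΔU = 0 (ideal gas, T constant).
W = nRT ln(V₂/V₁) = 2.86×8.314×1920×ln(0.136) = -90900 J.
Q = ΔU + W = -90900 J.
Net over both steps: W = -51400 J, Q = 47400 J, ΔU = 98700 J.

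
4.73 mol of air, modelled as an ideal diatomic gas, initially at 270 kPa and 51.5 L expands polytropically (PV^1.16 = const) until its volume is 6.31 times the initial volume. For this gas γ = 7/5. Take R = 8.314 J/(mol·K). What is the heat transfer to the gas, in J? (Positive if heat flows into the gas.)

T₁ = P₁V₁/(nR) = 270×51.5/(4.73×8.314) = 354 K.
Polytropic n=1.16: T₂ = T₁(V₁/V₂)^(n−1) = 354×(0.158)^0.16 = 263 K; P₂ = P₁(V₁/V₂)^n = 31.9 kPa.
W = (P₁V₁−P₂V₂)/(n−1) = (270×51.5−31.9×325)/0.16 = 22200 J.
ΔU = nCvΔT = 4.73×20.8×(263−354) = -8870 J.
Q = ΔU + W = 13300 J.

13300 J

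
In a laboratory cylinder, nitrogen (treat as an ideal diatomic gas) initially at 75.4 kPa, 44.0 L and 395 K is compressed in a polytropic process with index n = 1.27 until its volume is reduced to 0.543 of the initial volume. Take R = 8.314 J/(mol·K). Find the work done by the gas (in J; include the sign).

-2200 J

n = P₁V₁/(RT₁) = 75.4×44.0/(8.314×395) = 1.01 mol.
Polytropic n=1.27: T₂ = T₁(V₁/V₂)^(n−1) = 395×(1.84)^0.27 = 466 K; P₂ = P₁(V₁/V₂)^n = 164 kPa.
W = (P₁V₁−P₂V₂)/(n−1) = (75.4×44.0−164×23.9)/0.27 = -2200 J.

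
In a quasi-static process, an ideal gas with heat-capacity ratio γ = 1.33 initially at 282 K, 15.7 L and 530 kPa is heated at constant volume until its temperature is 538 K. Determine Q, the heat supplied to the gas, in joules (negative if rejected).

n = P₁V₁/(RT₁) = 530×15.7/(8.314×282) = 3.55 mol.
Isochoric: V stays 15.7 L; P/T = const ⇒ T₂ = 538 K, P₂ = 1010 kPa.
W = 0 (no volume change).
ΔU = nCvΔT = 3.55×25.2×(538−282) = 22900 J.
Q = ΔU = 22900 J.

22900 J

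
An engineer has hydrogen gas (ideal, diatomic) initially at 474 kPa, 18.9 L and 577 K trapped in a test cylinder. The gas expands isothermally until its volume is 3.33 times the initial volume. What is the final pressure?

Isothermal: T stays 577 K; PV = const ⇒ V₂ = 62.9 L, P₂ = 142 kPa.

142 kPa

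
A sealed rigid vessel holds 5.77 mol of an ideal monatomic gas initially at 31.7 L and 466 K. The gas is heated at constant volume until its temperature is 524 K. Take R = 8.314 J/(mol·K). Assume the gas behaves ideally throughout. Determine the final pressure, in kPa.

793 kPa

P₁ = nRT₁/V₁ = 5.77×8.314×466/31.7 = 705 kPa.
Isochoric: V stays 31.7 L; P/T = const ⇒ T₂ = 524 K, P₂ = 793 kPa.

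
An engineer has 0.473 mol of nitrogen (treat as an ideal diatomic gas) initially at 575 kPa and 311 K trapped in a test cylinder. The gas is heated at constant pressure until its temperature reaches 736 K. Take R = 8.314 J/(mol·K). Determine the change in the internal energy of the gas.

4180 J

V₁ = nRT₁/P₁ = 0.473×8.314×311/575 = 2.13 L.
Isobaric: P stays 575 kPa; V/T = const ⇒ T₂ = 736 K, V₂ = 5.03 L.
For an ideal gas ΔU = nCvΔT with Cv = (5/2)R = 20.8 J/(mol·K).
ΔU = 0.473×20.8×(736−311) = 4180 J.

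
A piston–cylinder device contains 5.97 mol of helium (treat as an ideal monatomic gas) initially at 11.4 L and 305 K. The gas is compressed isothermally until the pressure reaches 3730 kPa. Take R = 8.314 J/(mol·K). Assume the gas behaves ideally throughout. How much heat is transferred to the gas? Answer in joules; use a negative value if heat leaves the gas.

P₁ = nRT₁/V₁ = 5.97×8.314×305/11.4 = 1330 kPa.
Isothermal: T stays 305 K; PV = const ⇒ V₂ = 4.06 L, P₂ = 3730 kPa.
ΔU = 0 (ideal gas, T constant).
W = nRT ln(V₂/V₁) = 5.97×8.314×305×ln(0.356) = -15600 J.
Q = ΔU + W = -15600 J.

-15600 J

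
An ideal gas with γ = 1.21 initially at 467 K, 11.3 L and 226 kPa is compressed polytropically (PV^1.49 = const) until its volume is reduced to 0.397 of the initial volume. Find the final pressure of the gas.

895 kPa

Polytropic n=1.49: T₂ = T₁(V₁/V₂)^(n−1) = 467×(2.52)^0.49 = 734 K; P₂ = P₁(V₁/V₂)^n = 895 kPa.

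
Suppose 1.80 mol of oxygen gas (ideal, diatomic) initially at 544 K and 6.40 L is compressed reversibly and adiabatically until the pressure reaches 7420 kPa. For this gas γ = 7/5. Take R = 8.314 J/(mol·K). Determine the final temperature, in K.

P₁ = nRT₁/V₁ = 1.80×8.314×544/6.40 = 1270 kPa.
Adiabatic: T₂/T₁ = (P₂/P₁)^((γ−1)/γ) ⇒ T₂ = 544×(5.83)^0.286 = 900 K; V₂ = 1.82 L.

900 K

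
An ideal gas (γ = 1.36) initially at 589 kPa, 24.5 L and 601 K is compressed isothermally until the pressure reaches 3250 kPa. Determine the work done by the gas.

-24600 J

n = P₁V₁/(RT₁) = 589×24.5/(8.314×601) = 2.89 mol.
Isothermal: T stays 601 K; PV = const ⇒ V₂ = 4.44 L, P₂ = 3250 kPa.
W = nRT ln(V₂/V₁) = 2.89×8.314×601×ln(0.181) = -24600 J.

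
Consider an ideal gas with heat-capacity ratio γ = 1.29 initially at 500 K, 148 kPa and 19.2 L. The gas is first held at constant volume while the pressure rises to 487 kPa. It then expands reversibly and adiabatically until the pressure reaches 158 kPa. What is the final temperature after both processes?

1280 K

n = P₁V₁/(RT₁) = 148×19.2/(8.314×500) = 0.684 mol.
Step 1 — Isochoric: V stays 19.2 L; P/T = const ⇒ T₂ = 1650 K, P₂ = 487 kPa.
W = 0 (no volume change).
ΔU = nCvΔT = 0.684×28.7×(1650−500) = 22400 J.
Q = ΔU = 22400 J.
State after step 1: P = 487 kPa, V = 19.2 L, T = 1650 K.
Step 2 — Adiabatic: T₂/T₁ = (P₂/P₁)^((γ−1)/γ) ⇒ T₂ = 1650×(0.324)^0.225 = 1280 K; V₂ = 45.9 L.
ΔU = nCvΔT = 0.684×28.7×(1280−1650) = -7210 J.
Q = 0 for an adiabatic process, so W = −ΔU = 7210 J.
Net over both steps: W = 7210 J, Q = 22400 J, ΔU = 15200 J.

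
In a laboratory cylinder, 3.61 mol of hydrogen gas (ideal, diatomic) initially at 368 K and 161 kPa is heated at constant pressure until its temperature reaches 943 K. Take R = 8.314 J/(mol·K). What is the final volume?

176 L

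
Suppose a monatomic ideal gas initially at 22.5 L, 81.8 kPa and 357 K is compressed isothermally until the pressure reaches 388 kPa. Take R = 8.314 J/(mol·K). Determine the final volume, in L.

4.74 L

Isothermal: T stays 357 K; PV = const ⇒ V₂ = 4.74 L, P₂ = 388 kPa.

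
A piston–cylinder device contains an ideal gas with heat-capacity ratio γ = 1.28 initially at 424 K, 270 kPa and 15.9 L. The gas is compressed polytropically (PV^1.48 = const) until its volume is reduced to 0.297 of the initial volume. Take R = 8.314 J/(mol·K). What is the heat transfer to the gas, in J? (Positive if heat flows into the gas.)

n = P₁V₁/(RT₁) = 270×15.9/(8.314×424) = 1.22 mol.
Polytropic n=1.48: T₂ = T₁(V₁/V₂)^(n−1) = 424×(3.37)^0.48 = 759 K; P₂ = P₁(V₁/V₂)^n = 1630 kPa.
W = (P₁V₁−P₂V₂)/(n−1) = (270×15.9−1630×4.72)/0.48 = -7070 J.
ΔU = nCvΔT = 1.22×29.7×(759−424) = 12100 J.
Q = ΔU + W = 5050 J.

5050 J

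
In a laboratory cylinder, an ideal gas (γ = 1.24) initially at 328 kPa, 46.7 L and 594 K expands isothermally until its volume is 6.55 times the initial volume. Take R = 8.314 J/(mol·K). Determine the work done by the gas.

28800 J

n = P₁V₁/(RT₁) = 328×46.7/(8.314×594) = 3.10 mol.
Isothermal: T stays 594 K; PV = const ⇒ V₂ = 306 L, P₂ = 50.1 kPa.
W = nRT ln(V₂/V₁) = 3.10×8.314×594×ln(6.55) = 28800 J.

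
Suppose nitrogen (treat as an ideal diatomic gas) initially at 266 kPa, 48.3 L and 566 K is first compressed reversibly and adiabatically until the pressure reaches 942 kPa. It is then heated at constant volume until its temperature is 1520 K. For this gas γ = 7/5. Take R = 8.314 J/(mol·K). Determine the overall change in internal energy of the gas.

54100 J

n = P₁V₁/(RT₁) = 266×48.3/(8.314×566) = 2.73 mol.
Step 1 — Adiabatic: T₂/T₁ = (P₂/P₁)^((γ−1)/γ) ⇒ T₂ = 566×(3.54)^0.286 = 812 K; V₂ = 19.6 L.
ΔU = nCvΔT = 2.73×20.8×(812−566) = 14000 J.
Q = 0 for an adiabatic process, so W = −ΔU = -14000 J.
State after step 1: P = 942 kPa, V = 19.6 L, T = 812 K.
Step 2 — Isochoric: V stays 19.6 L; P/T = const ⇒ T₂ = 1520 K, P₂ = 1760 kPa.
W = 0 (no volume change).
ΔU = nCvΔT = 2.73×20.8×(1520−812) = 40200 J.
Q = ΔU = 40200 J.
Net over both steps: W = -14000 J, Q = 40200 J, ΔU = 54100 J.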